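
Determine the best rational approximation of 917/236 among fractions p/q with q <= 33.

101/26

Expand x = 917/236 as a continued fraction with the Euclidean algorithm:
  917 = 3*236 + 209, so a_0 = 3.
  236 = 1*209 + 27, so a_1 = 1.
  209 = 7*27 + 20, so a_2 = 7.
  27 = 1*20 + 7, so a_3 = 1.
  20 = 2*7 + 6, so a_4 = 2.
  7 = 1*6 + 1, so a_5 = 1.
  6 = 6*1 + 0, so a_6 = 6.
so x = [3; 1, 7, 1, 2, 1, 6].
Convergents (p_i = a_i*p_{i-1} + p_{i-2}, q_i = a_i*q_{i-1} + q_{i-2} with p_{-2}=0, p_{-1}=1, q_{-2}=1, q_{-1}=0), until the denominator exceeds 33:
  i=0: a_0=3, p_0 = 3*1 + 0 = 3, q_0 = 3*0 + 1 = 1.
  i=1: a_1=1, p_1 = 1*3 + 1 = 4, q_1 = 1*1 + 0 = 1.
  i=2: a_2=7, p_2 = 7*4 + 3 = 31, q_2 = 7*1 + 1 = 8.
  i=3: a_3=1, p_3 = 1*31 + 4 = 35, q_3 = 1*8 + 1 = 9.
  i=4: a_4=2, p_4 = 2*35 + 31 = 101, q_4 = 2*9 + 8 = 26.
  i=5: a_5=1, p_5 = 1*101 + 35 = 136, q_5 = 1*26 + 9 = 35.
q_5 = 35 > 33, so the last convergent with denominator <= 33 is p_4/q_4 = 101/26.
The closest fraction with denominator <= 33 is either p_4/q_4 or the intermediate fraction (k*p_4 + p_3)/(k*q_4 + q_3) with the largest k >= 1 whose denominator stays <= 33; these approach x as k grows, and every other convergent or intermediate fraction in range is farther away.
Largest k: floor((33 - q_3)/q_4) = floor((33 - 9)/26) = 0.
Since k = 0, no intermediate fraction beyond p_4/q_4 has denominator <= 33, so the convergent 101/26 is the closest (its error is |917*26 - 101*236|/(236*26) = 6/6136).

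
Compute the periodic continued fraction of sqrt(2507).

[50; (14, 3, 2, 1, 1, 1, 1, 1, 2, 3, 14, 100)]

Write x_i = (sqrt(2507) + m_i)/d_i with (m_0, d_0) = (0, 1). a_0 = floor(sqrt(2507)) = 50, since 50^2 = 2500 <= 2507 < 2601 = 51^2.
Iterate m_{i+1} = d_i*a_i - m_i, d_{i+1} = (2507 - m_{i+1}^2)/d_i, a_{i+1} = floor((a_0 + m_{i+1})/d_{i+1}):
  m_1 = 1*50 - 0 = 50, d_1 = (2507 - 50^2)/1 = 7/1 = 7, a_1 = floor((50 + 50)/7) = 14.
  m_2 = 7*14 - 50 = 48, d_2 = (2507 - 48^2)/7 = 203/7 = 29, a_2 = floor((50 + 48)/29) = 3.
  m_3 = 29*3 - 48 = 39, d_3 = (2507 - 39^2)/29 = 986/29 = 34, a_3 = floor((50 + 39)/34) = 2.
  m_4 = 34*2 - 39 = 29, d_4 = (2507 - 29^2)/34 = 1666/34 = 49, a_4 = floor((50 + 29)/49) = 1.
  m_5 = 49*1 - 29 = 20, d_5 = (2507 - 20^2)/49 = 2107/49 = 43, a_5 = floor((50 + 20)/43) = 1.
  m_6 = 43*1 - 20 = 23, d_6 = (2507 - 23^2)/43 = 1978/43 = 46, a_6 = floor((50 + 23)/46) = 1.
  m_7 = 46*1 - 23 = 23, d_7 = (2507 - 23^2)/46 = 1978/46 = 43, a_7 = floor((50 + 23)/43) = 1.
  m_8 = 43*1 - 23 = 20, d_8 = (2507 - 20^2)/43 = 2107/43 = 49, a_8 = floor((50 + 20)/49) = 1.
  m_9 = 49*1 - 20 = 29, d_9 = (2507 - 29^2)/49 = 1666/49 = 34, a_9 = floor((50 + 29)/34) = 2.
  m_10 = 34*2 - 29 = 39, d_10 = (2507 - 39^2)/34 = 986/34 = 29, a_10 = floor((50 + 39)/29) = 3.
  m_11 = 29*3 - 39 = 48, d_11 = (2507 - 48^2)/29 = 203/29 = 7, a_11 = floor((50 + 48)/7) = 14.
  m_12 = 7*14 - 48 = 50, d_12 = (2507 - 50^2)/7 = 7/7 = 1, a_12 = floor((50 + 50)/1) = 100.
  m_13 = 1*100 - 50 = 50, d_13 = (2507 - 50^2)/1 = 7/1 = 7: (m_13, d_13) = (m_1, d_1) = (50, 7), so from here the quotients repeat a_1, ..., a_12; the period length is 12.
Hence the expansion of sqrt(2507) is a_0 = 50 followed by the repeating block 14, 3, 2, 1, 1, 1, 1, 1, 2, 3, 14, 100 (period 12).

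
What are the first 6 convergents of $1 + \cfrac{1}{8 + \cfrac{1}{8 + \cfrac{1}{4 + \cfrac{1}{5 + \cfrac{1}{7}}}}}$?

Using the convergent recurrence p_i = a_i*p_{i-1} + p_{i-2}, q_i = a_i*q_{i-1} + q_{i-2} with p_{-2}=0, p_{-1}=1, q_{-2}=1, q_{-1}=0:
  i=0: a_0=1, p_0 = 1*1 + 0 = 1, q_0 = 1*0 + 1 = 1.
  i=1: a_1=8, p_1 = 8*1 + 1 = 9, q_1 = 8*1 + 0 = 8.
  i=2: a_2=8, p_2 = 8*9 + 1 = 73, q_2 = 8*8 + 1 = 65.
  i=3: a_3=4, p_3 = 4*73 + 9 = 301, q_3 = 4*65 + 8 = 268.
  i=4: a_4=5, p_4 = 5*301 + 73 = 1578, q_4 = 5*268 + 65 = 1405.
  i=5: a_5=7, p_5 = 7*1578 + 301 = 11347, q_5 = 7*1405 + 268 = 10103.

1/1, 9/8, 73/65, 301/268, 1578/1405, 11347/10103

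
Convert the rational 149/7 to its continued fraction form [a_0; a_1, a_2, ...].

[21; 3, 2]

Run the Euclidean algorithm on 149 and 7; the successive quotients are the partial quotients a_0, a_1, ... (each step inverts the fractional part left over by the previous one):
  149 = 21*7 + 2, so a_0 = 21.
  7 = 3*2 + 1, so a_1 = 3.
  2 = 2*1 + 0, so a_2 = 2.
The remainder reaches 0 after 3 divisions, so the expansion has 3 partial quotients, read off in order.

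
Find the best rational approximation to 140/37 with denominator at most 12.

34/9

Expand x = 140/37 as a continued fraction with the Euclidean algorithm:
  140 = 3*37 + 29, so a_0 = 3.
  37 = 1*29 + 8, so a_1 = 1.
  29 = 3*8 + 5, so a_2 = 3.
  8 = 1*5 + 3, so a_3 = 1.
  5 = 1*3 + 2, so a_4 = 1.
  3 = 1*2 + 1, so a_5 = 1.
  2 = 2*1 + 0, so a_6 = 2.
so x = [3; 1, 3, 1, 1, 1, 2].
Convergents (p_i = a_i*p_{i-1} + p_{i-2}, q_i = a_i*q_{i-1} + q_{i-2} with p_{-2}=0, p_{-1}=1, q_{-2}=1, q_{-1}=0), until the denominator exceeds 12:
  i=0: a_0=3, p_0 = 3*1 + 0 = 3, q_0 = 3*0 + 1 = 1.
  i=1: a_1=1, p_1 = 1*3 + 1 = 4, q_1 = 1*1 + 0 = 1.
  i=2: a_2=3, p_2 = 3*4 + 3 = 15, q_2 = 3*1 + 1 = 4.
  i=3: a_3=1, p_3 = 1*15 + 4 = 19, q_3 = 1*4 + 1 = 5.
  i=4: a_4=1, p_4 = 1*19 + 15 = 34, q_4 = 1*5 + 4 = 9.
  i=5: a_5=1, p_5 = 1*34 + 19 = 53, q_5 = 1*9 + 5 = 14.
q_5 = 14 > 12, so the last convergent with denominator <= 12 is p_4/q_4 = 34/9.
The closest fraction with denominator <= 12 is either p_4/q_4 or the intermediate fraction (k*p_4 + p_3)/(k*q_4 + q_3) with the largest k >= 1 whose denominator stays <= 12; these approach x as k grows, and every other convergent or intermediate fraction in range is farther away.
Largest k: floor((12 - q_3)/q_4) = floor((12 - 5)/9) = 0.
Since k = 0, no intermediate fraction beyond p_4/q_4 has denominator <= 12, so the convergent 34/9 is the closest (its error is |140*9 - 34*37|/(37*9) = 2/333).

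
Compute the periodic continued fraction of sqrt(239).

[15; (2, 5, 1, 2, 4, 15, 4, 2, 1, 5, 2, 30)]

Write x_i = (sqrt(239) + m_i)/d_i with (m_0, d_0) = (0, 1). a_0 = floor(sqrt(239)) = 15, since 15^2 = 225 <= 239 < 256 = 16^2.
Iterate m_{i+1} = d_i*a_i - m_i, d_{i+1} = (239 - m_{i+1}^2)/d_i, a_{i+1} = floor((a_0 + m_{i+1})/d_{i+1}):
  m_1 = 1*15 - 0 = 15, d_1 = (239 - 15^2)/1 = 14/1 = 14, a_1 = floor((15 + 15)/14) = 2.
  m_2 = 14*2 - 15 = 13, d_2 = (239 - 13^2)/14 = 70/14 = 5, a_2 = floor((15 + 13)/5) = 5.
  m_3 = 5*5 - 13 = 12, d_3 = (239 - 12^2)/5 = 95/5 = 19, a_3 = floor((15 + 12)/19) = 1.
  m_4 = 19*1 - 12 = 7, d_4 = (239 - 7^2)/19 = 190/19 = 10, a_4 = floor((15 + 7)/10) = 2.
  m_5 = 10*2 - 7 = 13, d_5 = (239 - 13^2)/10 = 70/10 = 7, a_5 = floor((15 + 13)/7) = 4.
  m_6 = 7*4 - 13 = 15, d_6 = (239 - 15^2)/7 = 14/7 = 2, a_6 = floor((15 + 15)/2) = 15.
  m_7 = 2*15 - 15 = 15, d_7 = (239 - 15^2)/2 = 14/2 = 7, a_7 = floor((15 + 15)/7) = 4.
  m_8 = 7*4 - 15 = 13, d_8 = (239 - 13^2)/7 = 70/7 = 10, a_8 = floor((15 + 13)/10) = 2.
  m_9 = 10*2 - 13 = 7, d_9 = (239 - 7^2)/10 = 190/10 = 19, a_9 = floor((15 + 7)/19) = 1.
  m_10 = 19*1 - 7 = 12, d_10 = (239 - 12^2)/19 = 95/19 = 5, a_10 = floor((15 + 12)/5) = 5.
  m_11 = 5*5 - 12 = 13, d_11 = (239 - 13^2)/5 = 70/5 = 14, a_11 = floor((15 + 13)/14) = 2.
  m_12 = 14*2 - 13 = 15, d_12 = (239 - 15^2)/14 = 14/14 = 1, a_12 = floor((15 + 15)/1) = 30.
  m_13 = 1*30 - 15 = 15, d_13 = (239 - 15^2)/1 = 14/1 = 14: (m_13, d_13) = (m_1, d_1) = (15, 14), so from here the quotients repeat a_1, ..., a_12; the period length is 12.
Hence the expansion of sqrt(239) is a_0 = 15 followed by the repeating block 2, 5, 1, 2, 4, 15, 4, 2, 1, 5, 2, 30 (period 12).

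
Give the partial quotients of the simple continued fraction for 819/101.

Run the Euclidean algorithm on 819 and 101; the successive quotients are the partial quotients a_0, a_1, ... (each step inverts the fractional part left over by the previous one):
  819 = 8*101 + 11, so a_0 = 8.
  101 = 9*11 + 2, so a_1 = 9.
  11 = 5*2 + 1, so a_2 = 5.
  2 = 2*1 + 0, so a_3 = 2.
The remainder reaches 0 after 4 divisions, so the expansion has 4 partial quotients, read off in order.

[8; 9, 5, 2]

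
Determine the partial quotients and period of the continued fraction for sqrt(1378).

[37; (8, 4, 4, 8, 74)]

Write x_i = (sqrt(1378) + m_i)/d_i with (m_0, d_0) = (0, 1). a_0 = floor(sqrt(1378)) = 37, since 37^2 = 1369 <= 1378 < 1444 = 38^2.
Iterate m_{i+1} = d_i*a_i - m_i, d_{i+1} = (1378 - m_{i+1}^2)/d_i, a_{i+1} = floor((a_0 + m_{i+1})/d_{i+1}):
  m_1 = 1*37 - 0 = 37, d_1 = (1378 - 37^2)/1 = 9/1 = 9, a_1 = floor((37 + 37)/9) = 8.
  m_2 = 9*8 - 37 = 35, d_2 = (1378 - 35^2)/9 = 153/9 = 17, a_2 = floor((37 + 35)/17) = 4.
  m_3 = 17*4 - 35 = 33, d_3 = (1378 - 33^2)/17 = 289/17 = 17, a_3 = floor((37 + 33)/17) = 4.
  m_4 = 17*4 - 33 = 35, d_4 = (1378 - 35^2)/17 = 153/17 = 9, a_4 = floor((37 + 35)/9) = 8.
  m_5 = 9*8 - 35 = 37, d_5 = (1378 - 37^2)/9 = 9/9 = 1, a_5 = floor((37 + 37)/1) = 74.
  m_6 = 1*74 - 37 = 37, d_6 = (1378 - 37^2)/1 = 9/1 = 9: (m_6, d_6) = (m_1, d_1) = (37, 9), so from here the quotients repeat a_1, ..., a_5; the period length is 5.
Hence the expansion of sqrt(1378) is a_0 = 37 followed by the repeating block 8, 4, 4, 8, 74 (period 5).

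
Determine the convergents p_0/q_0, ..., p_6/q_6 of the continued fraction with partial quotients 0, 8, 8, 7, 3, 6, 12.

0/1, 1/8, 8/65, 57/463, 179/1454, 1131/9187, 13751/111698

Using the convergent recurrence p_i = a_i*p_{i-1} + p_{i-2}, q_i = a_i*q_{i-1} + q_{i-2} with p_{-2}=0, p_{-1}=1, q_{-2}=1, q_{-1}=0:
  i=0: a_0=0, p_0 = 0*1 + 0 = 0, q_0 = 0*0 + 1 = 1.
  i=1: a_1=8, p_1 = 8*0 + 1 = 1, q_1 = 8*1 + 0 = 8.
  i=2: a_2=8, p_2 = 8*1 + 0 = 8, q_2 = 8*8 + 1 = 65.
  i=3: a_3=7, p_3 = 7*8 + 1 = 57, q_3 = 7*65 + 8 = 463.
  i=4: a_4=3, p_4 = 3*57 + 8 = 179, q_4 = 3*463 + 65 = 1454.
  i=5: a_5=6, p_5 = 6*179 + 57 = 1131, q_5 = 6*1454 + 463 = 9187.
  i=6: a_6=12, p_6 = 12*1131 + 179 = 13751, q_6 = 12*9187 + 1454 = 111698.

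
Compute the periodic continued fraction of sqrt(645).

Write x_i = (sqrt(645) + m_i)/d_i with (m_0, d_0) = (0, 1). a_0 = floor(sqrt(645)) = 25, since 25^2 = 625 <= 645 < 676 = 26^2.
Iterate m_{i+1} = d_i*a_i - m_i, d_{i+1} = (645 - m_{i+1}^2)/d_i, a_{i+1} = floor((a_0 + m_{i+1})/d_{i+1}):
  m_1 = 1*25 - 0 = 25, d_1 = (645 - 25^2)/1 = 20/1 = 20, a_1 = floor((25 + 25)/20) = 2.
  m_2 = 20*2 - 25 = 15, d_2 = (645 - 15^2)/20 = 420/20 = 21, a_2 = floor((25 + 15)/21) = 1.
  m_3 = 21*1 - 15 = 6, d_3 = (645 - 6^2)/21 = 609/21 = 29, a_3 = floor((25 + 6)/29) = 1.
  m_4 = 29*1 - 6 = 23, d_4 = (645 - 23^2)/29 = 116/29 = 4, a_4 = floor((25 + 23)/4) = 12.
  m_5 = 4*12 - 23 = 25, d_5 = (645 - 25^2)/4 = 20/4 = 5, a_5 = floor((25 + 25)/5) = 10.
  m_6 = 5*10 - 25 = 25, d_6 = (645 - 25^2)/5 = 20/5 = 4, a_6 = floor((25 + 25)/4) = 12.
  m_7 = 4*12 - 25 = 23, d_7 = (645 - 23^2)/4 = 116/4 = 29, a_7 = floor((25 + 23)/29) = 1.
  m_8 = 29*1 - 23 = 6, d_8 = (645 - 6^2)/29 = 609/29 = 21, a_8 = floor((25 + 6)/21) = 1.
  m_9 = 21*1 - 6 = 15, d_9 = (645 - 15^2)/21 = 420/21 = 20, a_9 = floor((25 + 15)/20) = 2.
  m_10 = 20*2 - 15 = 25, d_10 = (645 - 25^2)/20 = 20/20 = 1, a_10 = floor((25 + 25)/1) = 50.
  m_11 = 1*50 - 25 = 25, d_11 = (645 - 25^2)/1 = 20/1 = 20: (m_11, d_11) = (m_1, d_1) = (25, 20), so from here the quotients repeat a_1, ..., a_10; the period length is 10.
Hence the expansion of sqrt(645) is a_0 = 25 followed by the repeating block 2, 1, 1, 12, 10, 12, 1, 1, 2, 50 (period 10).

[25; (2, 1, 1, 12, 10, 12, 1, 1, 2, 50)]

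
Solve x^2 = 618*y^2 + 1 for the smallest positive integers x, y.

First expand sqrt(618) as a continued fraction. With x_i = (sqrt(618) + m_i)/d_i and (m_0, d_0) = (0, 1): a_0 = floor(sqrt(618)) = 24, since 24^2 = 576 <= 618 < 625 = 25^2.
Iterate m_{i+1} = d_i*a_i - m_i, d_{i+1} = (618 - m_{i+1}^2)/d_i, a_{i+1} = floor((a_0 + m_{i+1})/d_{i+1}):
  m_1 = 1*24 - 0 = 24, d_1 = (618 - 24^2)/1 = 42/1 = 42, a_1 = floor((24 + 24)/42) = 1.
  m_2 = 42*1 - 24 = 18, d_2 = (618 - 18^2)/42 = 294/42 = 7, a_2 = floor((24 + 18)/7) = 6.
  m_3 = 7*6 - 18 = 24, d_3 = (618 - 24^2)/7 = 42/7 = 6, a_3 = floor((24 + 24)/6) = 8.
  m_4 = 6*8 - 24 = 24, d_4 = (618 - 24^2)/6 = 42/6 = 7, a_4 = floor((24 + 24)/7) = 6.
  m_5 = 7*6 - 24 = 18, d_5 = (618 - 18^2)/7 = 294/7 = 42, a_5 = floor((24 + 18)/42) = 1.
  m_6 = 42*1 - 18 = 24, d_6 = (618 - 24^2)/42 = 42/42 = 1, a_6 = floor((24 + 24)/1) = 48.
  m_7 = 1*48 - 24 = 24, d_7 = (618 - 24^2)/1 = 42/1 = 42: (m_7, d_7) = (m_1, d_1) = (24, 42), so from here the quotients repeat a_1, ..., a_6; the period length is 6.
So sqrt(618) = [24; (1, 6, 8, 6, 1, 48)] with period length k = 6.
k is even, so the fundamental solution of x^2 - 618y^2 = 1 is (p_{k-1}, q_{k-1}) = (p_5, q_5); compute convergents through index 5.
Convergents (p_i = a_i*p_{i-1} + p_{i-2}, q_i = a_i*q_{i-1} + q_{i-2} with p_{-2}=0, p_{-1}=1, q_{-2}=1, q_{-1}=0):
  i=0: a_0=24, p_0 = 24*1 + 0 = 24, q_0 = 24*0 + 1 = 1.
  i=1: a_1=1, p_1 = 1*24 + 1 = 25, q_1 = 1*1 + 0 = 1.
  i=2: a_2=6, p_2 = 6*25 + 24 = 174, q_2 = 6*1 + 1 = 7.
  i=3: a_3=8, p_3 = 8*174 + 25 = 1417, q_3 = 8*7 + 1 = 57.
  i=4: a_4=6, p_4 = 6*1417 + 174 = 8676, q_4 = 6*57 + 7 = 349.
  i=5: a_5=1, p_5 = 1*8676 + 1417 = 10093, q_5 = 1*349 + 57 = 406.
Check: 10093^2 - 618*406^2 = 101868649 - 101868648 = 1, so (x, y) = (10093, 406) solves the equation, and by the theorem it is the least positive solution.

(x, y) = (10093, 406)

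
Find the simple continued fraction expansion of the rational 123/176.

[0; 1, 2, 3, 8, 2]

Run the Euclidean algorithm on 123 and 176; the successive quotients are the partial quotients a_0, a_1, ... (each step inverts the fractional part left over by the previous one):
  123 = 0*176 + 123, so a_0 = 0.
  176 = 1*123 + 53, so a_1 = 1.
  123 = 2*53 + 17, so a_2 = 2.
  53 = 3*17 + 2, so a_3 = 3.
  17 = 8*2 + 1, so a_4 = 8.
  2 = 2*1 + 0, so a_5 = 2.
The remainder reaches 0 after 6 divisions, so the expansion has 6 partial quotients, read off in order.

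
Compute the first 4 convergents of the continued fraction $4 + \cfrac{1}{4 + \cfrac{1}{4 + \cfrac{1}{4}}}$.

4/1, 17/4, 72/17, 305/72

Using the convergent recurrence p_i = a_i*p_{i-1} + p_{i-2}, q_i = a_i*q_{i-1} + q_{i-2} with p_{-2}=0, p_{-1}=1, q_{-2}=1, q_{-1}=0:
  i=0: a_0=4, p_0 = 4*1 + 0 = 4, q_0 = 4*0 + 1 = 1.
  i=1: a_1=4, p_1 = 4*4 + 1 = 17, q_1 = 4*1 + 0 = 4.
  i=2: a_2=4, p_2 = 4*17 + 4 = 72, q_2 = 4*4 + 1 = 17.
  i=3: a_3=4, p_3 = 4*72 + 17 = 305, q_3 = 4*17 + 4 = 72.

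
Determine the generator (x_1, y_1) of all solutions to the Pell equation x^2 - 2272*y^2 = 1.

(x, y) = (143, 3)

First expand sqrt(2272) as a continued fraction. With x_i = (sqrt(2272) + m_i)/d_i and (m_0, d_0) = (0, 1): a_0 = floor(sqrt(2272)) = 47, since 47^2 = 2209 <= 2272 < 2304 = 48^2.
Iterate m_{i+1} = d_i*a_i - m_i, d_{i+1} = (2272 - m_{i+1}^2)/d_i, a_{i+1} = floor((a_0 + m_{i+1})/d_{i+1}):
  m_1 = 1*47 - 0 = 47, d_1 = (2272 - 47^2)/1 = 63/1 = 63, a_1 = floor((47 + 47)/63) = 1.
  m_2 = 63*1 - 47 = 16, d_2 = (2272 - 16^2)/63 = 2016/63 = 32, a_2 = floor((47 + 16)/32) = 1.
  m_3 = 32*1 - 16 = 16, d_3 = (2272 - 16^2)/32 = 2016/32 = 63, a_3 = floor((47 + 16)/63) = 1.
  m_4 = 63*1 - 16 = 47, d_4 = (2272 - 47^2)/63 = 63/63 = 1, a_4 = floor((47 + 47)/1) = 94.
  m_5 = 1*94 - 47 = 47, d_5 = (2272 - 47^2)/1 = 63/1 = 63: (m_5, d_5) = (m_1, d_1) = (47, 63), so from here the quotients repeat a_1, ..., a_4; the period length is 4.
So sqrt(2272) = [47; (1, 1, 1, 94)] with period length k = 4.
k is even, so the fundamental solution of x^2 - 2272y^2 = 1 is (p_{k-1}, q_{k-1}) = (p_3, q_3); compute convergents through index 3.
Convergents (p_i = a_i*p_{i-1} + p_{i-2}, q_i = a_i*q_{i-1} + q_{i-2} with p_{-2}=0, p_{-1}=1, q_{-2}=1, q_{-1}=0):
  i=0: a_0=47, p_0 = 47*1 + 0 = 47, q_0 = 47*0 + 1 = 1.
  i=1: a_1=1, p_1 = 1*47 + 1 = 48, q_1 = 1*1 + 0 = 1.
  i=2: a_2=1, p_2 = 1*48 + 47 = 95, q_2 = 1*1 + 1 = 2.
  i=3: a_3=1, p_3 = 1*95 + 48 = 143, q_3 = 1*2 + 1 = 3.
Check: 143^2 - 2272*3^2 = 20449 - 20448 = 1, so (x, y) = (143, 3) solves the equation, and by the theorem it is the least positive solution.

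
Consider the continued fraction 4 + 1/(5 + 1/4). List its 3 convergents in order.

Using the convergent recurrence p_i = a_i*p_{i-1} + p_{i-2}, q_i = a_i*q_{i-1} + q_{i-2} with p_{-2}=0, p_{-1}=1, q_{-2}=1, q_{-1}=0:
  i=0: a_0=4, p_0 = 4*1 + 0 = 4, q_0 = 4*0 + 1 = 1.
  i=1: a_1=5, p_1 = 5*4 + 1 = 21, q_1 = 5*1 + 0 = 5.
  i=2: a_2=4, p_2 = 4*21 + 4 = 88, q_2 = 4*5 + 1 = 21.

4/1, 21/5, 88/21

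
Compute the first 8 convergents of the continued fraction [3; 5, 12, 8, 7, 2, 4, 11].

Using the convergent recurrence p_i = a_i*p_{i-1} + p_{i-2}, q_i = a_i*q_{i-1} + q_{i-2} with p_{-2}=0, p_{-1}=1, q_{-2}=1, q_{-1}=0:
  i=0: a_0=3, p_0 = 3*1 + 0 = 3, q_0 = 3*0 + 1 = 1.
  i=1: a_1=5, p_1 = 5*3 + 1 = 16, q_1 = 5*1 + 0 = 5.
  i=2: a_2=12, p_2 = 12*16 + 3 = 195, q_2 = 12*5 + 1 = 61.
  i=3: a_3=8, p_3 = 8*195 + 16 = 1576, q_3 = 8*61 + 5 = 493.
  i=4: a_4=7, p_4 = 7*1576 + 195 = 11227, q_4 = 7*493 + 61 = 3512.
  i=5: a_5=2, p_5 = 2*11227 + 1576 = 24030, q_5 = 2*3512 + 493 = 7517.
  i=6: a_6=4, p_6 = 4*24030 + 11227 = 107347, q_6 = 4*7517 + 3512 = 33580.
  i=7: a_7=11, p_7 = 11*107347 + 24030 = 1204847, q_7 = 11*33580 + 7517 = 376897.

3/1, 16/5, 195/61, 1576/493, 11227/3512, 24030/7517, 107347/33580, 1204847/376897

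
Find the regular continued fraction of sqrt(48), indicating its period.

[6; (1, 12)]

Write x_i = (sqrt(48) + m_i)/d_i with (m_0, d_0) = (0, 1). a_0 = floor(sqrt(48)) = 6, since 6^2 = 36 <= 48 < 49 = 7^2.
Iterate m_{i+1} = d_i*a_i - m_i, d_{i+1} = (48 - m_{i+1}^2)/d_i, a_{i+1} = floor((a_0 + m_{i+1})/d_{i+1}):
  m_1 = 1*6 - 0 = 6, d_1 = (48 - 6^2)/1 = 12/1 = 12, a_1 = floor((6 + 6)/12) = 1.
  m_2 = 12*1 - 6 = 6, d_2 = (48 - 6^2)/12 = 12/12 = 1, a_2 = floor((6 + 6)/1) = 12.
  m_3 = 1*12 - 6 = 6, d_3 = (48 - 6^2)/1 = 12/1 = 12: (m_3, d_3) = (m_1, d_1) = (6, 12), so from here the quotients repeat a_1, a_2; the period length is 2.
Hence the expansion of sqrt(48) is a_0 = 6 followed by the repeating block 1, 12 (period 2).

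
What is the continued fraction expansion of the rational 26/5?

[5; 5]

Run the Euclidean algorithm on 26 and 5; the successive quotients are the partial quotients a_0, a_1, ... (each step inverts the fractional part left over by the previous one):
  26 = 5*5 + 1, so a_0 = 5.
  5 = 5*1 + 0, so a_1 = 5.
The remainder reaches 0 after 2 divisions, so the expansion has 2 partial quotients, read off in order.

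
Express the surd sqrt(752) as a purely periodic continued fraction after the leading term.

Write x_i = (sqrt(752) + m_i)/d_i with (m_0, d_0) = (0, 1). a_0 = floor(sqrt(752)) = 27, since 27^2 = 729 <= 752 < 784 = 28^2.
Iterate m_{i+1} = d_i*a_i - m_i, d_{i+1} = (752 - m_{i+1}^2)/d_i, a_{i+1} = floor((a_0 + m_{i+1})/d_{i+1}):
  m_1 = 1*27 - 0 = 27, d_1 = (752 - 27^2)/1 = 23/1 = 23, a_1 = floor((27 + 27)/23) = 2.
  m_2 = 23*2 - 27 = 19, d_2 = (752 - 19^2)/23 = 391/23 = 17, a_2 = floor((27 + 19)/17) = 2.
  m_3 = 17*2 - 19 = 15, d_3 = (752 - 15^2)/17 = 527/17 = 31, a_3 = floor((27 + 15)/31) = 1.
  m_4 = 31*1 - 15 = 16, d_4 = (752 - 16^2)/31 = 496/31 = 16, a_4 = floor((27 + 16)/16) = 2.
  m_5 = 16*2 - 16 = 16, d_5 = (752 - 16^2)/16 = 496/16 = 31, a_5 = floor((27 + 16)/31) = 1.
  m_6 = 31*1 - 16 = 15, d_6 = (752 - 15^2)/31 = 527/31 = 17, a_6 = floor((27 + 15)/17) = 2.
  m_7 = 17*2 - 15 = 19, d_7 = (752 - 19^2)/17 = 391/17 = 23, a_7 = floor((27 + 19)/23) = 2.
  m_8 = 23*2 - 19 = 27, d_8 = (752 - 27^2)/23 = 23/23 = 1, a_8 = floor((27 + 27)/1) = 54.
  m_9 = 1*54 - 27 = 27, d_9 = (752 - 27^2)/1 = 23/1 = 23: (m_9, d_9) = (m_1, d_1) = (27, 23), so from here the quotients repeat a_1, ..., a_8; the period length is 8.
Hence the expansion of sqrt(752) is a_0 = 27 followed by the repeating block 2, 2, 1, 2, 1, 2, 2, 54 (period 8).

[27; (2, 2, 1, 2, 1, 2, 2, 54)]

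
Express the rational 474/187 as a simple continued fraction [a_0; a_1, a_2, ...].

[2; 1, 1, 6, 1, 2, 4]

Run the Euclidean algorithm on 474 and 187; the successive quotients are the partial quotients a_0, a_1, ... (each step inverts the fractional part left over by the previous one):
  474 = 2*187 + 100, so a_0 = 2.
  187 = 1*100 + 87, so a_1 = 1.
  100 = 1*87 + 13, so a_2 = 1.
  87 = 6*13 + 9, so a_3 = 6.
  13 = 1*9 + 4, so a_4 = 1.
  9 = 2*4 + 1, so a_5 = 2.
  4 = 4*1 + 0, so a_6 = 4.
The remainder reaches 0 after 7 divisions, so the expansion has 7 partial quotients, read off in order.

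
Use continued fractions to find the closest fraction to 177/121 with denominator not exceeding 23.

19/13

Expand x = 177/121 as a continued fraction with the Euclidean algorithm:
  177 = 1*121 + 56, so a_0 = 1.
  121 = 2*56 + 9, so a_1 = 2.
  56 = 6*9 + 2, so a_2 = 6.
  9 = 4*2 + 1, so a_3 = 4.
  2 = 2*1 + 0, so a_4 = 2.
so x = [1; 2, 6, 4, 2].
Convergents (p_i = a_i*p_{i-1} + p_{i-2}, q_i = a_i*q_{i-1} + q_{i-2} with p_{-2}=0, p_{-1}=1, q_{-2}=1, q_{-1}=0), until the denominator exceeds 23:
  i=0: a_0=1, p_0 = 1*1 + 0 = 1, q_0 = 1*0 + 1 = 1.
  i=1: a_1=2, p_1 = 2*1 + 1 = 3, q_1 = 2*1 + 0 = 2.
  i=2: a_2=6, p_2 = 6*3 + 1 = 19, q_2 = 6*2 + 1 = 13.
  i=3: a_3=4, p_3 = 4*19 + 3 = 79, q_3 = 4*13 + 2 = 54.
q_3 = 54 > 23, so the last convergent with denominator <= 23 is p_2/q_2 = 19/13.
The closest fraction with denominator <= 23 is either p_2/q_2 or the intermediate fraction (k*p_2 + p_1)/(k*q_2 + q_1) with the largest k >= 1 whose denominator stays <= 23; these approach x as k grows, and every other convergent or intermediate fraction in range is farther away.
Largest k: floor((23 - q_1)/q_2) = floor((23 - 2)/13) = 1.
That gives (1*19 + 3)/(1*13 + 2) = 22/15.
Compare the errors: |x - 19/13| = |177*13 - 19*121|/(121*13) = 2/1573, and |x - 22/15| = |177*15 - 22*121|/(121*15) = 7/1815.
Cross-multiplying, 2*1815 = 3630 < 11011 = 7*1573, so 2/1573 is smaller: the convergent 19/13 is closer to x than 22/15.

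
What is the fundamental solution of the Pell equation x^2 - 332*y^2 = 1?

First expand sqrt(332) as a continued fraction. With x_i = (sqrt(332) + m_i)/d_i and (m_0, d_0) = (0, 1): a_0 = floor(sqrt(332)) = 18, since 18^2 = 324 <= 332 < 361 = 19^2.
Iterate m_{i+1} = d_i*a_i - m_i, d_{i+1} = (332 - m_{i+1}^2)/d_i, a_{i+1} = floor((a_0 + m_{i+1})/d_{i+1}):
  m_1 = 1*18 - 0 = 18, d_1 = (332 - 18^2)/1 = 8/1 = 8, a_1 = floor((18 + 18)/8) = 4.
  m_2 = 8*4 - 18 = 14, d_2 = (332 - 14^2)/8 = 136/8 = 17, a_2 = floor((18 + 14)/17) = 1.
  m_3 = 17*1 - 14 = 3, d_3 = (332 - 3^2)/17 = 323/17 = 19, a_3 = floor((18 + 3)/19) = 1.
  m_4 = 19*1 - 3 = 16, d_4 = (332 - 16^2)/19 = 76/19 = 4, a_4 = floor((18 + 16)/4) = 8.
  m_5 = 4*8 - 16 = 16, d_5 = (332 - 16^2)/4 = 76/4 = 19, a_5 = floor((18 + 16)/19) = 1.
  m_6 = 19*1 - 16 = 3, d_6 = (332 - 3^2)/19 = 323/19 = 17, a_6 = floor((18 + 3)/17) = 1.
  m_7 = 17*1 - 3 = 14, d_7 = (332 - 14^2)/17 = 136/17 = 8, a_7 = floor((18 + 14)/8) = 4.
  m_8 = 8*4 - 14 = 18, d_8 = (332 - 18^2)/8 = 8/8 = 1, a_8 = floor((18 + 18)/1) = 36.
  m_9 = 1*36 - 18 = 18, d_9 = (332 - 18^2)/1 = 8/1 = 8: (m_9, d_9) = (m_1, d_1) = (18, 8), so from here the quotients repeat a_1, ..., a_8; the period length is 8.
So sqrt(332) = [18; (4, 1, 1, 8, 1, 1, 4, 36)] with period length k = 8.
k is even, so the fundamental solution of x^2 - 332y^2 = 1 is (p_{k-1}, q_{k-1}) = (p_7, q_7); compute convergents through index 7.
Convergents (p_i = a_i*p_{i-1} + p_{i-2}, q_i = a_i*q_{i-1} + q_{i-2} with p_{-2}=0, p_{-1}=1, q_{-2}=1, q_{-1}=0):
  i=0: a_0=18, p_0 = 18*1 + 0 = 18, q_0 = 18*0 + 1 = 1.
  i=1: a_1=4, p_1 = 4*18 + 1 = 73, q_1 = 4*1 + 0 = 4.
  i=2: a_2=1, p_2 = 1*73 + 18 = 91, q_2 = 1*4 + 1 = 5.
  i=3: a_3=1, p_3 = 1*91 + 73 = 164, q_3 = 1*5 + 4 = 9.
  i=4: a_4=8, p_4 = 8*164 + 91 = 1403, q_4 = 8*9 + 5 = 77.
  i=5: a_5=1, p_5 = 1*1403 + 164 = 1567, q_5 = 1*77 + 9 = 86.
  i=6: a_6=1, p_6 = 1*1567 + 1403 = 2970, q_6 = 1*86 + 77 = 163.
  i=7: a_7=4, p_7 = 4*2970 + 1567 = 13447, q_7 = 4*163 + 86 = 738.
Check: 13447^2 - 332*738^2 = 180821809 - 180821808 = 1, so (x, y) = (13447, 738) solves the equation, and by the theorem it is the least positive solution.

(x, y) = (13447, 738)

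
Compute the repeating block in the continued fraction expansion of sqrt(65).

Write x_i = (sqrt(65) + m_i)/d_i with (m_0, d_0) = (0, 1). a_0 = floor(sqrt(65)) = 8, since 8^2 = 64 <= 65 < 81 = 9^2.
Iterate m_{i+1} = d_i*a_i - m_i, d_{i+1} = (65 - m_{i+1}^2)/d_i, a_{i+1} = floor((a_0 + m_{i+1})/d_{i+1}):
  m_1 = 1*8 - 0 = 8, d_1 = (65 - 8^2)/1 = 1/1 = 1, a_1 = floor((8 + 8)/1) = 16.
  m_2 = 1*16 - 8 = 8, d_2 = (65 - 8^2)/1 = 1/1 = 1: (m_2, d_2) = (m_1, d_1) = (8, 1), so from here the quotient a_1 repeats; the period length is 1.
Hence the expansion of sqrt(65) is a_0 = 8 followed by the repeating block 16 (period 1).

[8; (16)]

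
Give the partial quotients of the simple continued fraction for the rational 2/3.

Run the Euclidean algorithm on 2 and 3; the successive quotients are the partial quotients a_0, a_1, ... (each step inverts the fractional part left over by the previous one):
  2 = 0*3 + 2, so a_0 = 0.
  3 = 1*2 + 1, so a_1 = 1.
  2 = 2*1 + 0, so a_2 = 2.
The remainder reaches 0 after 3 divisions, so the expansion has 3 partial quotients, read off in order.

[0; 1, 2]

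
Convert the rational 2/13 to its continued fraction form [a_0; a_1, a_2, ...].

Run the Euclidean algorithm on 2 and 13; the successive quotients are the partial quotients a_0, a_1, ... (each step inverts the fractional part left over by the previous one):
  2 = 0*13 + 2, so a_0 = 0.
  13 = 6*2 + 1, so a_1 = 6.
  2 = 2*1 + 0, so a_2 = 2.
The remainder reaches 0 after 3 divisions, so the expansion has 3 partial quotients, read off in order.

[0; 6, 2]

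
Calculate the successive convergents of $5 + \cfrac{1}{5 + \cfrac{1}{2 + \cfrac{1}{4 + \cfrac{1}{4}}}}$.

Using the convergent recurrence p_i = a_i*p_{i-1} + p_{i-2}, q_i = a_i*q_{i-1} + q_{i-2} with p_{-2}=0, p_{-1}=1, q_{-2}=1, q_{-1}=0:
  i=0: a_0=5, p_0 = 5*1 + 0 = 5, q_0 = 5*0 + 1 = 1.
  i=1: a_1=5, p_1 = 5*5 + 1 = 26, q_1 = 5*1 + 0 = 5.
  i=2: a_2=2, p_2 = 2*26 + 5 = 57, q_2 = 2*5 + 1 = 11.
  i=3: a_3=4, p_3 = 4*57 + 26 = 254, q_3 = 4*11 + 5 = 49.
  i=4: a_4=4, p_4 = 4*254 + 57 = 1073, q_4 = 4*49 + 11 = 207.

5/1, 26/5, 57/11, 254/49, 1073/207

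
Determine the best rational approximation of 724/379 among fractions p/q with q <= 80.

149/78

Expand x = 724/379 as a continued fraction with the Euclidean algorithm:
  724 = 1*379 + 345, so a_0 = 1.
  379 = 1*345 + 34, so a_1 = 1.
  345 = 10*34 + 5, so a_2 = 10.
  34 = 6*5 + 4, so a_3 = 6.
  5 = 1*4 + 1, so a_4 = 1.
  4 = 4*1 + 0, so a_5 = 4.
so x = [1; 1, 10, 6, 1, 4].
Convergents (p_i = a_i*p_{i-1} + p_{i-2}, q_i = a_i*q_{i-1} + q_{i-2} with p_{-2}=0, p_{-1}=1, q_{-2}=1, q_{-1}=0), until the denominator exceeds 80:
  i=0: a_0=1, p_0 = 1*1 + 0 = 1, q_0 = 1*0 + 1 = 1.
  i=1: a_1=1, p_1 = 1*1 + 1 = 2, q_1 = 1*1 + 0 = 1.
  i=2: a_2=10, p_2 = 10*2 + 1 = 21, q_2 = 10*1 + 1 = 11.
  i=3: a_3=6, p_3 = 6*21 + 2 = 128, q_3 = 6*11 + 1 = 67.
  i=4: a_4=1, p_4 = 1*128 + 21 = 149, q_4 = 1*67 + 11 = 78.
  i=5: a_5=4, p_5 = 4*149 + 128 = 724, q_5 = 4*78 + 67 = 379.
q_5 = 379 > 80, so the last convergent with denominator <= 80 is p_4/q_4 = 149/78.
The closest fraction with denominator <= 80 is either p_4/q_4 or the intermediate fraction (k*p_4 + p_3)/(k*q_4 + q_3) with the largest k >= 1 whose denominator stays <= 80; these approach x as k grows, and every other convergent or intermediate fraction in range is farther away.
Largest k: floor((80 - q_3)/q_4) = floor((80 - 67)/78) = 0.
Since k = 0, no intermediate fraction beyond p_4/q_4 has denominator <= 80, so the convergent 149/78 is the closest (its error is |724*78 - 149*379|/(379*78) = 1/29562).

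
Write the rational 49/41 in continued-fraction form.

Run the Euclidean algorithm on 49 and 41; the successive quotients are the partial quotients a_0, a_1, ... (each step inverts the fractional part left over by the previous one):
  49 = 1*41 + 8, so a_0 = 1.
  41 = 5*8 + 1, so a_1 = 5.
  8 = 8*1 + 0, so a_2 = 8.
The remainder reaches 0 after 3 divisions, so the expansion has 3 partial quotients, read off in order.

[1; 5, 8]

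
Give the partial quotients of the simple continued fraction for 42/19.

[2; 4, 1, 3]

Run the Euclidean algorithm on 42 and 19; the successive quotients are the partial quotients a_0, a_1, ... (each step inverts the fractional part left over by the previous one):
  42 = 2*19 + 4, so a_0 = 2.
  19 = 4*4 + 3, so a_1 = 4.
  4 = 1*3 + 1, so a_2 = 1.
  3 = 3*1 + 0, so a_3 = 3.
The remainder reaches 0 after 4 divisions, so the expansion has 4 partial quotients, read off in order.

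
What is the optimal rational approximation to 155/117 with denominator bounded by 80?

102/77

Expand x = 155/117 as a continued fraction with the Euclidean algorithm:
  155 = 1*117 + 38, so a_0 = 1.
  117 = 3*38 + 3, so a_1 = 3.
  38 = 12*3 + 2, so a_2 = 12.
  3 = 1*2 + 1, so a_3 = 1.
  2 = 2*1 + 0, so a_4 = 2.
so x = [1; 3, 12, 1, 2].
Convergents (p_i = a_i*p_{i-1} + p_{i-2}, q_i = a_i*q_{i-1} + q_{i-2} with p_{-2}=0, p_{-1}=1, q_{-2}=1, q_{-1}=0), until the denominator exceeds 80:
  i=0: a_0=1, p_0 = 1*1 + 0 = 1, q_0 = 1*0 + 1 = 1.
  i=1: a_1=3, p_1 = 3*1 + 1 = 4, q_1 = 3*1 + 0 = 3.
  i=2: a_2=12, p_2 = 12*4 + 1 = 49, q_2 = 12*3 + 1 = 37.
  i=3: a_3=1, p_3 = 1*49 + 4 = 53, q_3 = 1*37 + 3 = 40.
  i=4: a_4=2, p_4 = 2*53 + 49 = 155, q_4 = 2*40 + 37 = 117.
q_4 = 117 > 80, so the last convergent with denominator <= 80 is p_3/q_3 = 53/40.
The closest fraction with denominator <= 80 is either p_3/q_3 or the intermediate fraction (k*p_3 + p_2)/(k*q_3 + q_2) with the largest k >= 1 whose denominator stays <= 80; these approach x as k grows, and every other convergent or intermediate fraction in range is farther away.
Largest k: floor((80 - q_2)/q_3) = floor((80 - 37)/40) = 1.
That gives (1*53 + 49)/(1*40 + 37) = 102/77.
Compare the errors: |x - 53/40| = |155*40 - 53*117|/(117*40) = 1/4680, and |x - 102/77| = |155*77 - 102*117|/(117*77) = 1/9009.
Cross-multiplying, 1*4680 = 4680 < 9009 = 1*9009, so 1/9009 is smaller: the intermediate fraction 102/77 is closer to x than 53/40.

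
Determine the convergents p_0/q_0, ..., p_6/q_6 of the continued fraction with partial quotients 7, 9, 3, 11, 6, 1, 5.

7/1, 64/9, 199/28, 2253/317, 13717/1930, 15970/2247, 93567/13165

Using the convergent recurrence p_i = a_i*p_{i-1} + p_{i-2}, q_i = a_i*q_{i-1} + q_{i-2} with p_{-2}=0, p_{-1}=1, q_{-2}=1, q_{-1}=0:
  i=0: a_0=7, p_0 = 7*1 + 0 = 7, q_0 = 7*0 + 1 = 1.
  i=1: a_1=9, p_1 = 9*7 + 1 = 64, q_1 = 9*1 + 0 = 9.
  i=2: a_2=3, p_2 = 3*64 + 7 = 199, q_2 = 3*9 + 1 = 28.
  i=3: a_3=11, p_3 = 11*199 + 64 = 2253, q_3 = 11*28 + 9 = 317.
  i=4: a_4=6, p_4 = 6*2253 + 199 = 13717, q_4 = 6*317 + 28 = 1930.
  i=5: a_5=1, p_5 = 1*13717 + 2253 = 15970, q_5 = 1*1930 + 317 = 2247.
  i=6: a_6=5, p_6 = 5*15970 + 13717 = 93567, q_6 = 5*2247 + 1930 = 13165.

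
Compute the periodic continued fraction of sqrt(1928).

Write x_i = (sqrt(1928) + m_i)/d_i with (m_0, d_0) = (0, 1). a_0 = floor(sqrt(1928)) = 43, since 43^2 = 1849 <= 1928 < 1936 = 44^2.
Iterate m_{i+1} = d_i*a_i - m_i, d_{i+1} = (1928 - m_{i+1}^2)/d_i, a_{i+1} = floor((a_0 + m_{i+1})/d_{i+1}):
  m_1 = 1*43 - 0 = 43, d_1 = (1928 - 43^2)/1 = 79/1 = 79, a_1 = floor((43 + 43)/79) = 1.
  m_2 = 79*1 - 43 = 36, d_2 = (1928 - 36^2)/79 = 632/79 = 8, a_2 = floor((43 + 36)/8) = 9.
  m_3 = 8*9 - 36 = 36, d_3 = (1928 - 36^2)/8 = 632/8 = 79, a_3 = floor((43 + 36)/79) = 1.
  m_4 = 79*1 - 36 = 43, d_4 = (1928 - 43^2)/79 = 79/79 = 1, a_4 = floor((43 + 43)/1) = 86.
  m_5 = 1*86 - 43 = 43, d_5 = (1928 - 43^2)/1 = 79/1 = 79: (m_5, d_5) = (m_1, d_1) = (43, 79), so from here the quotients repeat a_1, ..., a_4; the period length is 4.
Hence the expansion of sqrt(1928) is a_0 = 43 followed by the repeating block 1, 9, 1, 86 (period 4).

[43; (1, 9, 1, 86)]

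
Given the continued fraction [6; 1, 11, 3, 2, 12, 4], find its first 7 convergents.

6/1, 7/1, 83/12, 256/37, 595/86, 7396/1069, 30179/4362

Using the convergent recurrence p_i = a_i*p_{i-1} + p_{i-2}, q_i = a_i*q_{i-1} + q_{i-2} with p_{-2}=0, p_{-1}=1, q_{-2}=1, q_{-1}=0:
  i=0: a_0=6, p_0 = 6*1 + 0 = 6, q_0 = 6*0 + 1 = 1.
  i=1: a_1=1, p_1 = 1*6 + 1 = 7, q_1 = 1*1 + 0 = 1.
  i=2: a_2=11, p_2 = 11*7 + 6 = 83, q_2 = 11*1 + 1 = 12.
  i=3: a_3=3, p_3 = 3*83 + 7 = 256, q_3 = 3*12 + 1 = 37.
  i=4: a_4=2, p_4 = 2*256 + 83 = 595, q_4 = 2*37 + 12 = 86.
  i=5: a_5=12, p_5 = 12*595 + 256 = 7396, q_5 = 12*86 + 37 = 1069.
  i=6: a_6=4, p_6 = 4*7396 + 595 = 30179, q_6 = 4*1069 + 86 = 4362.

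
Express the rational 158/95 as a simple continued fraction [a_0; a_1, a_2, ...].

Run the Euclidean algorithm on 158 and 95; the successive quotients are the partial quotients a_0, a_1, ... (each step inverts the fractional part left over by the previous one):
  158 = 1*95 + 63, so a_0 = 1.
  95 = 1*63 + 32, so a_1 = 1.
  63 = 1*32 + 31, so a_2 = 1.
  32 = 1*31 + 1, so a_3 = 1.
  31 = 31*1 + 0, so a_4 = 31.
The remainder reaches 0 after 5 divisions, so the expansion has 5 partial quotients, read off in order.

[1; 1, 1, 1, 31]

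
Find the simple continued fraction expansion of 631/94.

Run the Euclidean algorithm on 631 and 94; the successive quotients are the partial quotients a_0, a_1, ... (each step inverts the fractional part left over by the previous one):
  631 = 6*94 + 67, so a_0 = 6.
  94 = 1*67 + 27, so a_1 = 1.
  67 = 2*27 + 13, so a_2 = 2.
  27 = 2*13 + 1, so a_3 = 2.
  13 = 13*1 + 0, so a_4 = 13.
The remainder reaches 0 after 5 divisions, so the expansion has 5 partial quotients, read off in order.

[6; 1, 2, 2, 13]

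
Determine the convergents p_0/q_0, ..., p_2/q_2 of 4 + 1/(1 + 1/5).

Using the convergent recurrence p_i = a_i*p_{i-1} + p_{i-2}, q_i = a_i*q_{i-1} + q_{i-2} with p_{-2}=0, p_{-1}=1, q_{-2}=1, q_{-1}=0:
  i=0: a_0=4, p_0 = 4*1 + 0 = 4, q_0 = 4*0 + 1 = 1.
  i=1: a_1=1, p_1 = 1*4 + 1 = 5, q_1 = 1*1 + 0 = 1.
  i=2: a_2=5, p_2 = 5*5 + 4 = 29, q_2 = 5*1 + 1 = 6.

4/1, 5/1, 29/6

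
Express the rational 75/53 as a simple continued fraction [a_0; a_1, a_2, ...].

Run the Euclidean algorithm on 75 and 53; the successive quotients are the partial quotients a_0, a_1, ... (each step inverts the fractional part left over by the previous one):
  75 = 1*53 + 22, so a_0 = 1.
  53 = 2*22 + 9, so a_1 = 2.
  22 = 2*9 + 4, so a_2 = 2.
  9 = 2*4 + 1, so a_3 = 2.
  4 = 4*1 + 0, so a_4 = 4.
The remainder reaches 0 after 5 divisions, so the expansion has 5 partial quotients, read off in order.

[1; 2, 2, 2, 4]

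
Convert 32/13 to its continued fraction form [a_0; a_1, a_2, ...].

[2; 2, 6]

Run the Euclidean algorithm on 32 and 13; the successive quotients are the partial quotients a_0, a_1, ... (each step inverts the fractional part left over by the previous one):
  32 = 2*13 + 6, so a_0 = 2.
  13 = 2*6 + 1, so a_1 = 2.
  6 = 6*1 + 0, so a_2 = 6.
The remainder reaches 0 after 3 divisions, so the expansion has 3 partial quotients, read off in order.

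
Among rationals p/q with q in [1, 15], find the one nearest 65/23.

17/6

Expand x = 65/23 as a continued fraction with the Euclidean algorithm:
  65 = 2*23 + 19, so a_0 = 2.
  23 = 1*19 + 4, so a_1 = 1.
  19 = 4*4 + 3, so a_2 = 4.
  4 = 1*3 + 1, so a_3 = 1.
  3 = 3*1 + 0, so a_4 = 3.
so x = [2; 1, 4, 1, 3].
Convergents (p_i = a_i*p_{i-1} + p_{i-2}, q_i = a_i*q_{i-1} + q_{i-2} with p_{-2}=0, p_{-1}=1, q_{-2}=1, q_{-1}=0), until the denominator exceeds 15:
  i=0: a_0=2, p_0 = 2*1 + 0 = 2, q_0 = 2*0 + 1 = 1.
  i=1: a_1=1, p_1 = 1*2 + 1 = 3, q_1 = 1*1 + 0 = 1.
  i=2: a_2=4, p_2 = 4*3 + 2 = 14, q_2 = 4*1 + 1 = 5.
  i=3: a_3=1, p_3 = 1*14 + 3 = 17, q_3 = 1*5 + 1 = 6.
  i=4: a_4=3, p_4 = 3*17 + 14 = 65, q_4 = 3*6 + 5 = 23.
q_4 = 23 > 15, so the last convergent with denominator <= 15 is p_3/q_3 = 17/6.
The closest fraction with denominator <= 15 is either p_3/q_3 or the intermediate fraction (k*p_3 + p_2)/(k*q_3 + q_2) with the largest k >= 1 whose denominator stays <= 15; these approach x as k grows, and every other convergent or intermediate fraction in range is farther away.
Largest k: floor((15 - q_2)/q_3) = floor((15 - 5)/6) = 1.
That gives (1*17 + 14)/(1*6 + 5) = 31/11.
Compare the errors: |x - 17/6| = |65*6 - 17*23|/(23*6) = 1/138, and |x - 31/11| = |65*11 - 31*23|/(23*11) = 2/253.
Cross-multiplying, 1*253 = 253 < 276 = 2*138, so 1/138 is smaller: the convergent 17/6 is closer to x than 31/11.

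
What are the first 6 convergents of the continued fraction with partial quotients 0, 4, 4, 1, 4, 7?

0/1, 1/4, 4/17, 5/21, 24/101, 173/728

Using the convergent recurrence p_i = a_i*p_{i-1} + p_{i-2}, q_i = a_i*q_{i-1} + q_{i-2} with p_{-2}=0, p_{-1}=1, q_{-2}=1, q_{-1}=0:
  i=0: a_0=0, p_0 = 0*1 + 0 = 0, q_0 = 0*0 + 1 = 1.
  i=1: a_1=4, p_1 = 4*0 + 1 = 1, q_1 = 4*1 + 0 = 4.
  i=2: a_2=4, p_2 = 4*1 + 0 = 4, q_2 = 4*4 + 1 = 17.
  i=3: a_3=1, p_3 = 1*4 + 1 = 5, q_3 = 1*17 + 4 = 21.
  i=4: a_4=4, p_4 = 4*5 + 4 = 24, q_4 = 4*21 + 17 = 101.
  i=5: a_5=7, p_5 = 7*24 + 5 = 173, q_5 = 7*101 + 21 = 728.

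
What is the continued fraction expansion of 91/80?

[1; 7, 3, 1, 2]

Run the Euclidean algorithm on 91 and 80; the successive quotients are the partial quotients a_0, a_1, ... (each step inverts the fractional part left over by the previous one):
  91 = 1*80 + 11, so a_0 = 1.
  80 = 7*11 + 3, so a_1 = 7.
  11 = 3*3 + 2, so a_2 = 3.
  3 = 1*2 + 1, so a_3 = 1.
  2 = 2*1 + 0, so a_4 = 2.
The remainder reaches 0 after 5 divisions, so the expansion has 5 partial quotients, read off in order.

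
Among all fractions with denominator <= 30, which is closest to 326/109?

Expand x = 326/109 as a continued fraction with the Euclidean algorithm:
  326 = 2*109 + 108, so a_0 = 2.
  109 = 1*108 + 1, so a_1 = 1.
  108 = 108*1 + 0, so a_2 = 108.
so x = [2; 1, 108].
Convergents (p_i = a_i*p_{i-1} + p_{i-2}, q_i = a_i*q_{i-1} + q_{i-2} with p_{-2}=0, p_{-1}=1, q_{-2}=1, q_{-1}=0), until the denominator exceeds 30:
  i=0: a_0=2, p_0 = 2*1 + 0 = 2, q_0 = 2*0 + 1 = 1.
  i=1: a_1=1, p_1 = 1*2 + 1 = 3, q_1 = 1*1 + 0 = 1.
  i=2: a_2=108, p_2 = 108*3 + 2 = 326, q_2 = 108*1 + 1 = 109.
q_2 = 109 > 30, so the last convergent with denominator <= 30 is p_1/q_1 = 3/1.
The closest fraction with denominator <= 30 is either p_1/q_1 or the intermediate fraction (k*p_1 + p_0)/(k*q_1 + q_0) with the largest k >= 1 whose denominator stays <= 30; these approach x as k grows, and every other convergent or intermediate fraction in range is farther away.
Largest k: floor((30 - q_0)/q_1) = floor((30 - 1)/1) = 29.
That gives (29*3 + 2)/(29*1 + 1) = 89/30.
Compare the errors: |x - 3/1| = |326*1 - 3*109|/(109*1) = 1/109, and |x - 89/30| = |326*30 - 89*109|/(109*30) = 79/3270.
Cross-multiplying, 1*3270 = 3270 < 8611 = 79*109, so 1/109 is smaller: the convergent 3/1 is closer to x than 89/30.

3/1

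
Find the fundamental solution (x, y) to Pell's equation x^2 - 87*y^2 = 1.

First expand sqrt(87) as a continued fraction. With x_i = (sqrt(87) + m_i)/d_i and (m_0, d_0) = (0, 1): a_0 = floor(sqrt(87)) = 9, since 9^2 = 81 <= 87 < 100 = 10^2.
Iterate m_{i+1} = d_i*a_i - m_i, d_{i+1} = (87 - m_{i+1}^2)/d_i, a_{i+1} = floor((a_0 + m_{i+1})/d_{i+1}):
  m_1 = 1*9 - 0 = 9, d_1 = (87 - 9^2)/1 = 6/1 = 6, a_1 = floor((9 + 9)/6) = 3.
  m_2 = 6*3 - 9 = 9, d_2 = (87 - 9^2)/6 = 6/6 = 1, a_2 = floor((9 + 9)/1) = 18.
  m_3 = 1*18 - 9 = 9, d_3 = (87 - 9^2)/1 = 6/1 = 6: (m_3, d_3) = (m_1, d_1) = (9, 6), so from here the quotients repeat a_1, a_2; the period length is 2.
So sqrt(87) = [9; (3, 18)] with period length k = 2.
k is even, so the fundamental solution of x^2 - 87y^2 = 1 is (p_{k-1}, q_{k-1}) = (p_1, q_1); compute convergents through index 1.
Convergents (p_i = a_i*p_{i-1} + p_{i-2}, q_i = a_i*q_{i-1} + q_{i-2} with p_{-2}=0, p_{-1}=1, q_{-2}=1, q_{-1}=0):
  i=0: a_0=9, p_0 = 9*1 + 0 = 9, q_0 = 9*0 + 1 = 1.
  i=1: a_1=3, p_1 = 3*9 + 1 = 28, q_1 = 3*1 + 0 = 3.
Check: 28^2 - 87*3^2 = 784 - 783 = 1, so (x, y) = (28, 3) solves the equation, and by the theorem it is the least positive solution.

(x, y) = (28, 3)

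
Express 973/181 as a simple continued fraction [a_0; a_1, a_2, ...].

Run the Euclidean algorithm on 973 and 181; the successive quotients are the partial quotients a_0, a_1, ... (each step inverts the fractional part left over by the previous one):
  973 = 5*181 + 68, so a_0 = 5.
  181 = 2*68 + 45, so a_1 = 2.
  68 = 1*45 + 23, so a_2 = 1.
  45 = 1*23 + 22, so a_3 = 1.
  23 = 1*22 + 1, so a_4 = 1.
  22 = 22*1 + 0, so a_5 = 22.
The remainder reaches 0 after 6 divisions, so the expansion has 6 partial quotients, read off in order.

[5; 2, 1, 1, 1, 22]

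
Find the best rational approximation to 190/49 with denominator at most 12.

Expand x = 190/49 as a continued fraction with the Euclidean algorithm:
  190 = 3*49 + 43, so a_0 = 3.
  49 = 1*43 + 6, so a_1 = 1.
  43 = 7*6 + 1, so a_2 = 7.
  6 = 6*1 + 0, so a_3 = 6.
so x = [3; 1, 7, 6].
Convergents (p_i = a_i*p_{i-1} + p_{i-2}, q_i = a_i*q_{i-1} + q_{i-2} with p_{-2}=0, p_{-1}=1, q_{-2}=1, q_{-1}=0), until the denominator exceeds 12:
  i=0: a_0=3, p_0 = 3*1 + 0 = 3, q_0 = 3*0 + 1 = 1.
  i=1: a_1=1, p_1 = 1*3 + 1 = 4, q_1 = 1*1 + 0 = 1.
  i=2: a_2=7, p_2 = 7*4 + 3 = 31, q_2 = 7*1 + 1 = 8.
  i=3: a_3=6, p_3 = 6*31 + 4 = 190, q_3 = 6*8 + 1 = 49.
q_3 = 49 > 12, so the last convergent with denominator <= 12 is p_2/q_2 = 31/8.
The closest fraction with denominator <= 12 is either p_2/q_2 or the intermediate fraction (k*p_2 + p_1)/(k*q_2 + q_1) with the largest k >= 1 whose denominator stays <= 12; these approach x as k grows, and every other convergent or intermediate fraction in range is farther away.
Largest k: floor((12 - q_1)/q_2) = floor((12 - 1)/8) = 1.
That gives (1*31 + 4)/(1*8 + 1) = 35/9.
Compare the errors: |x - 31/8| = |190*8 - 31*49|/(49*8) = 1/392, and |x - 35/9| = |190*9 - 35*49|/(49*9) = 5/441.
Cross-multiplying, 1*441 = 441 < 1960 = 5*392, so 1/392 is smaller: the convergent 31/8 is closer to x than 35/9.

31/8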